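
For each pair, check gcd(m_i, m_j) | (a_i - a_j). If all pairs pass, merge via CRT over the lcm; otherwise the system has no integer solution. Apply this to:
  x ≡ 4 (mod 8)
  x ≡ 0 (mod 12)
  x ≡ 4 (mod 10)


Moduli 8, 12, 10 are not pairwise coprime, so CRT works modulo lcm(m_i) when all pairwise compatibility conditions hold.
Pairwise compatibility: gcd(m_i, m_j) must divide a_i - a_j for every pair.
Merge one congruence at a time:
  Start: x ≡ 4 (mod 8).
  Combine with x ≡ 0 (mod 12): gcd(8, 12) = 4; 0 - 4 = -4, which IS divisible by 4, so compatible.
    Write x = 4 + 8·t and substitute into x ≡ 0 (mod 12): 8·t ≡ 0 − 4 = -4 (mod 12).
    Divide the congruence (and modulus) by g = 4: 2·t ≡ -1 (mod 3).
    Reduce coefficients mod 3: 2·t ≡ 2 (mod 3).
    The inverse of 2 mod 3 is 2 (since 2·2 = 4 = 1·3 + 1), so t ≡ 2·2 = 4 ≡ 1 (mod 3).
    Then x = 4 + 8·1 = 12, valid modulo lcm(8, 12) = 24: x ≡ 12 (mod 24).
  Combine with x ≡ 4 (mod 10): gcd(24, 10) = 2; 4 - 12 = -8, which IS divisible by 2, so compatible.
    Write x = 12 + 24·t and substitute into x ≡ 4 (mod 10): 24·t ≡ 4 − 12 = -8 (mod 10).
    Divide the congruence (and modulus) by g = 2: 12·t ≡ -4 (mod 5).
    Reduce coefficients mod 5: 2·t ≡ 1 (mod 5).
    The inverse of 2 mod 5 is 3 (since 2·3 = 6 = 1·5 + 1), so t ≡ 3·1 = 3 ≡ 3 (mod 5).
    Then x = 12 + 24·3 = 84, valid modulo lcm(24, 10) = 120: x ≡ 84 (mod 120).
Verify: 84 mod 8 = 4, 84 mod 12 = 0, 84 mod 10 = 4.

x ≡ 84 (mod 120).


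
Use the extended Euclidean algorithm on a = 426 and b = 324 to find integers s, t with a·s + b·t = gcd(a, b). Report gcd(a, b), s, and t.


Euclidean algorithm on (426, 324) — divide until remainder is 0:
  426 = 1 · 324 + 102
  324 = 3 · 102 + 18
  102 = 5 · 18 + 12
  18 = 1 · 12 + 6
  12 = 2 · 6 + 0
gcd(426, 324) = 6.
Track Bezout coefficients alongside the remainders: start with r₀ = 426 = a·1 + b·0 (s = 1, t = 0) and r₁ = 324 = a·0 + b·1 (s = 0, t = 1); each new remainder r_{k+1} = r_{k-1} − q_k·r_k inherits s_{k+1} = s_{k-1} − q_k·s_k, t_{k+1} = t_{k-1} − q_k·t_k, so r_k = a·s_k + b·t_k at every step:
  q = 1: r = 102, s = 1 − 1·0 = 1, t = 0 − 1·1 = -1  (check: 426·1 + 324·(-1) = 102)
  q = 3: r = 18, s = 0 − 3·1 = -3, t = 1 − 3·(-1) = 4  (check: 426·(-3) + 324·4 = 18)
  q = 5: r = 12, s = 1 − 5·(-3) = 16, t = -1 − 5·4 = -21  (check: 426·16 + 324·(-21) = 12)
  q = 1: r = 6, s = -3 − 1·16 = -19, t = 4 − 1·(-21) = 25  (check: 426·(-19) + 324·25 = 6)
The row with r = 6 (the gcd) gives the Bezout coefficients s = -19, t = 25.
Result: 426 · (-19) + 324 · (25) = 6.

gcd(426, 324) = 6; s = -19, t = 25 (check: 426·(-19) + 324·25 = 6).


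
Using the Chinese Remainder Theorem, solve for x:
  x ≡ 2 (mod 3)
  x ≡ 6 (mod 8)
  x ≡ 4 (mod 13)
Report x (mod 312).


Moduli 3, 8, 13 are pairwise coprime; by CRT there is a unique solution modulo M = 3 · 8 · 13 = 312.
Solve pairwise, accumulating the modulus:
  Start with x ≡ 2 (mod 3).
  Combine with x ≡ 6 (mod 8): since gcd(3, 8) = 1, we get a unique residue mod 24.
    Write x = 2 + 3·t and substitute into x ≡ 6 (mod 8): 3·t ≡ 6 − 2 = 4 (mod 8).
    The inverse of 3 mod 8 is 3 (since 3·3 = 9 = 1·8 + 1), so t ≡ 3·4 = 12 ≡ 4 (mod 8).
    Then x = 2 + 3·4 = 14, valid modulo lcm(3, 8) = 24: x ≡ 14 (mod 24).
  Combine with x ≡ 4 (mod 13): since gcd(24, 13) = 1, we get a unique residue mod 312.
    Write x = 14 + 24·t and substitute into x ≡ 4 (mod 13): 24·t ≡ 4 − 14 = -10 (mod 13).
    Reduce coefficients mod 13: 11·t ≡ 3 (mod 13).
    The inverse of 11 mod 13 is 6 (since 11·6 = 66 = 5·13 + 1), so t ≡ 6·3 = 18 ≡ 5 (mod 13).
    Then x = 14 + 24·5 = 134, valid modulo lcm(24, 13) = 312: x ≡ 134 (mod 312).
Verify: 134 mod 3 = 2 ✓, 134 mod 8 = 6 ✓, 134 mod 13 = 4 ✓.

x ≡ 134 (mod 312).


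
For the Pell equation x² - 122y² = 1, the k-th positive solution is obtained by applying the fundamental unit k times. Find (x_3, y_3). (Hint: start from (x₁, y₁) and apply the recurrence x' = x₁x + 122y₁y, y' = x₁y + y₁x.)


Step 1: Find the fundamental solution (x₁, y₁) of x² - 122y² = 1.
  Expand √122 as a continued fraction. a₀ = ⌊√122⌋ = 11; iterate m_{k+1} = d_k·a_k − m_k, d_{k+1} = (122 − m_{k+1}²)/d_k, a_{k+1} = ⌊(a₀ + m_{k+1})/d_{k+1}⌋ (starting m₀ = 0, d₀ = 1), with convergents p_k = a_k·p_{k-1} + p_{k-2}, q_k = a_k·q_{k-1} + q_{k-2} (p₋₁ = 1, q₋₁ = 0):
  k = 0: a₀ = 11; p₀/q₀ = 11/1; p₀² − 122·q₀² = 121 − 122 = -1.
  k = 1: m = 11, d = 1, a = ⌊(11 + 11)/1⌋ = 22; p/q = (22·11 + 1)/(22·1 + 0) = 243/22; p² − 122·q² = 59049 − 59048 = 1.
  The first convergent with p² − 122·q² = 1 gives the fundamental solution (x₁, y₁) = (243, 22).
Step 2: Apply the recurrence (x_{n+1}, y_{n+1}) = (x₁x_n + 122y₁y_n, x₁y_n + y₁x_n) repeatedly.
  From (x_1, y_1) = (243, 22): x_2 = 243·243 + 122·22·22 = 118097; y_2 = 243·22 + 22·243 = 10692.
  From (x_2, y_2) = (118097, 10692): x_3 = 243·118097 + 122·22·10692 = 57394899; y_3 = 243·10692 + 22·118097 = 5196290.
Step 3: Verify x_3² - 122·y_3² = 3294174431220201 - 3294174431220200 = 1 (should be 1). ✓

(x_1, y_1) = (243, 22); (x_3, y_3) = (57394899, 5196290).


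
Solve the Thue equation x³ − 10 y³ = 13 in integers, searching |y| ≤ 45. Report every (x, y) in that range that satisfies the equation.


The equation is x³ - 10y³ = 13. For fixed y, x³ = 10·y³ + 13, so a solution requires the RHS to be a perfect cube.
Strategy: iterate y from -45 to 45, compute RHS = 10·y³ + 13, and check whether it is a (positive or negative) perfect cube.
Check small values of y:
  y = 0: RHS = 13 is not a perfect cube.
  y = 1: RHS = 23 is not a perfect cube.
  y = -1: RHS = 3 is not a perfect cube.
  y = 2: RHS = 93 is not a perfect cube.
  y = -2: RHS = -67 is not a perfect cube.
  y = 3: RHS = 283 is not a perfect cube.
  y = -3: RHS = -257 is not a perfect cube.
Continuing the search up to |y| = 45 finds no solutions either.
No (x, y) in the scanned range satisfies the equation.

No integer solutions with |y| ≤ 45.


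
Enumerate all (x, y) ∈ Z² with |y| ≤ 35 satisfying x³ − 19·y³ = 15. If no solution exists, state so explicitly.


The equation is x³ - 19y³ = 15. For fixed y, x³ = 19·y³ + 15, so a solution requires the RHS to be a perfect cube.
Strategy: iterate y from -35 to 35, compute RHS = 19·y³ + 15, and check whether it is a (positive or negative) perfect cube.
Check small values of y:
  y = 0: RHS = 15 is not a perfect cube.
  y = 1: RHS = 34 is not a perfect cube.
  y = -1: RHS = -4 is not a perfect cube.
  y = 2: RHS = 167 is not a perfect cube.
  y = -2: RHS = -137 is not a perfect cube.
  y = 3: RHS = 528 is not a perfect cube.
  y = -3: RHS = -498 is not a perfect cube.
Continuing the search up to |y| = 35 finds no solutions either.
No (x, y) in the scanned range satisfies the equation.

No integer solutions with |y| ≤ 35.


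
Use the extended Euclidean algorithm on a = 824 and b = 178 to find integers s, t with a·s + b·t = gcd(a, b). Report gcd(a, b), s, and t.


Euclidean algorithm on (824, 178) — divide until remainder is 0:
  824 = 4 · 178 + 112
  178 = 1 · 112 + 66
  112 = 1 · 66 + 46
  66 = 1 · 46 + 20
  46 = 2 · 20 + 6
  20 = 3 · 6 + 2
  6 = 3 · 2 + 0
gcd(824, 178) = 2.
Track Bezout coefficients alongside the remainders: start with r₀ = 824 = a·1 + b·0 (s = 1, t = 0) and r₁ = 178 = a·0 + b·1 (s = 0, t = 1); each new remainder r_{k+1} = r_{k-1} − q_k·r_k inherits s_{k+1} = s_{k-1} − q_k·s_k, t_{k+1} = t_{k-1} − q_k·t_k, so r_k = a·s_k + b·t_k at every step:
  q = 4: r = 112, s = 1 − 4·0 = 1, t = 0 − 4·1 = -4  (check: 824·1 + 178·(-4) = 112)
  q = 1: r = 66, s = 0 − 1·1 = -1, t = 1 − 1·(-4) = 5  (check: 824·(-1) + 178·5 = 66)
  q = 1: r = 46, s = 1 − 1·(-1) = 2, t = -4 − 1·5 = -9  (check: 824·2 + 178·(-9) = 46)
  q = 1: r = 20, s = -1 − 1·2 = -3, t = 5 − 1·(-9) = 14  (check: 824·(-3) + 178·14 = 20)
  q = 2: r = 6, s = 2 − 2·(-3) = 8, t = -9 − 2·14 = -37  (check: 824·8 + 178·(-37) = 6)
  q = 3: r = 2, s = -3 − 3·8 = -27, t = 14 − 3·(-37) = 125  (check: 824·(-27) + 178·125 = 2)
The row with r = 2 (the gcd) gives the Bezout coefficients s = -27, t = 125.
Result: 824 · (-27) + 178 · (125) = 2.

gcd(824, 178) = 2; s = -27, t = 125 (check: 824·(-27) + 178·125 = 2).


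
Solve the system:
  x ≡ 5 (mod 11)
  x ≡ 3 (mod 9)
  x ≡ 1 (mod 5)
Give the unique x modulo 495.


Moduli 11, 9, 5 are pairwise coprime; by CRT there is a unique solution modulo M = 11 · 9 · 5 = 495.
Solve pairwise, accumulating the modulus:
  Start with x ≡ 5 (mod 11).
  Combine with x ≡ 3 (mod 9): since gcd(11, 9) = 1, we get a unique residue mod 99.
    Write x = 5 + 11·t and substitute into x ≡ 3 (mod 9): 11·t ≡ 3 − 5 = -2 (mod 9).
    Reduce coefficients mod 9: 2·t ≡ 7 (mod 9).
    The inverse of 2 mod 9 is 5 (since 2·5 = 10 = 1·9 + 1), so t ≡ 5·7 = 35 ≡ 8 (mod 9).
    Then x = 5 + 11·8 = 93, valid modulo lcm(11, 9) = 99: x ≡ 93 (mod 99).
  Combine with x ≡ 1 (mod 5): since gcd(99, 5) = 1, we get a unique residue mod 495.
    Write x = 93 + 99·t and substitute into x ≡ 1 (mod 5): 99·t ≡ 1 − 93 = -92 (mod 5).
    Reduce coefficients mod 5: 4·t ≡ 3 (mod 5).
    The inverse of 4 mod 5 is 4 (since 4·4 = 16 = 3·5 + 1), so t ≡ 4·3 = 12 ≡ 2 (mod 5).
    Then x = 93 + 99·2 = 291, valid modulo lcm(99, 5) = 495: x ≡ 291 (mod 495).
Verify: 291 mod 11 = 5 ✓, 291 mod 9 = 3 ✓, 291 mod 5 = 1 ✓.

x ≡ 291 (mod 495).


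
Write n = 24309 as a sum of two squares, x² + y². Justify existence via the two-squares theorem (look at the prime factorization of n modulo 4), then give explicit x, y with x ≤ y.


Step 1: Factor n = 24309 = 3^2 · 37 · 73.
Step 2: Check the mod-4 condition on each prime factor: 3 ≡ 3 (mod 4), exponent 2 (must be even); 37 ≡ 1 (mod 4), exponent 1; 73 ≡ 1 (mod 4), exponent 1.
All primes ≡ 3 (mod 4) appear to even exponent (or don't appear), so by the two-squares theorem n IS expressible as a sum of two squares.
Step 3: Build a representation. Group n = k² · m with k = 3 and m = 37 · 73 = 2701 (a product of primes ≡ 1 (mod 4)); a representation of m scales to one of n via (k·x)² + (k·y)² = k²(x² + y²). Each prime p ≡ 1 (mod 4) is itself a sum of two squares; find a² by testing p − a² for a perfect square:
  37: 37 − 1² = 36 = 6² ⇒ 37 = 1² + 6².
  73: 73 − 1² = 72, 73 − 2² = 69, 73 − 3² = 64 = 8² ⇒ 73 = 3² + 8².
  Combine using the Brahmagupta–Fibonacci identity (a² + b²)(c² + d²) = (ac − bd)² + (ad + bc)² = (ac + bd)² + (ad − bc)²:
  37 · 73 = 2701: from (1² + 6²)(3² + 8²), take (1·3 − 6·8, 1·8 + 6·3) = (3 − 48, 8 + 18) = (-45, 26); dropping signs (only squares matter) gives (45, 26); check 45² + 26² = 2025 + 676 = 2701 ✓.
  Scale by k = 3: (3·45, 3·26) = (135, 78).
Step 4: Order so x ≤ y and verify: 78² + 135² = 6084 + 18225 = 24309 = n. ✓

n = 24309 = 78² + 135² (one valid representation with x ≤ y).


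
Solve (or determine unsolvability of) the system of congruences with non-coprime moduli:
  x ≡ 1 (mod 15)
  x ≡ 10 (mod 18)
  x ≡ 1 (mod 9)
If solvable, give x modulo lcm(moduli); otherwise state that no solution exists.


Moduli 15, 18, 9 are not pairwise coprime, so CRT works modulo lcm(m_i) when all pairwise compatibility conditions hold.
Pairwise compatibility: gcd(m_i, m_j) must divide a_i - a_j for every pair.
Merge one congruence at a time:
  Start: x ≡ 1 (mod 15).
  Combine with x ≡ 10 (mod 18): gcd(15, 18) = 3; 10 - 1 = 9, which IS divisible by 3, so compatible.
    Write x = 1 + 15·t and substitute into x ≡ 10 (mod 18): 15·t ≡ 10 − 1 = 9 (mod 18).
    Divide the congruence (and modulus) by g = 3: 5·t ≡ 3 (mod 6).
    The inverse of 5 mod 6 is 5 (since 5·5 = 25 = 4·6 + 1), so t ≡ 5·3 = 15 ≡ 3 (mod 6).
    Then x = 1 + 15·3 = 46, valid modulo lcm(15, 18) = 90: x ≡ 46 (mod 90).
  Combine with x ≡ 1 (mod 9): gcd(90, 9) = 9; 1 - 46 = -45, which IS divisible by 9, so compatible.
    Write x = 46 + 90·t and substitute into x ≡ 1 (mod 9): 90·t ≡ 1 − 46 = -45 (mod 9).
    Divide the congruence (and modulus) by g = 9: 10·t ≡ -5 (mod 1).
    Modulo 1 every t works; take t = 0.
    Then x = 46 + 90·0 = 46, valid modulo lcm(90, 9) = 90: x ≡ 46 (mod 90).
Verify: 46 mod 15 = 1, 46 mod 18 = 10, 46 mod 9 = 1.

x ≡ 46 (mod 90).


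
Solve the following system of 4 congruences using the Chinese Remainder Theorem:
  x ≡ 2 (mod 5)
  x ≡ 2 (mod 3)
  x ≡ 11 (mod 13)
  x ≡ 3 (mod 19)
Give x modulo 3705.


Product of moduli M = 5 · 3 · 13 · 19 = 3705.
Merge one congruence at a time:
  Start: x ≡ 2 (mod 5).
  Combine with x ≡ 2 (mod 3); new modulus lcm = 15.
    Write x = 2 + 5·t and substitute into x ≡ 2 (mod 3): 5·t ≡ 2 − 2 = 0 (mod 3).
    Reduce coefficients mod 3: 2·t ≡ 0 (mod 3).
    The inverse of 2 mod 3 is 2 (since 2·2 = 4 = 1·3 + 1), so t ≡ 2·0 = 0 ≡ 0 (mod 3).
    Then x = 2 + 5·0 = 2, valid modulo lcm(5, 3) = 15: x ≡ 2 (mod 15).
  Combine with x ≡ 11 (mod 13); new modulus lcm = 195.
    Write x = 2 + 15·t and substitute into x ≡ 11 (mod 13): 15·t ≡ 11 − 2 = 9 (mod 13).
    Reduce coefficients mod 13: 2·t ≡ 9 (mod 13).
    The inverse of 2 mod 13 is 7 (since 2·7 = 14 = 1·13 + 1), so t ≡ 7·9 = 63 ≡ 11 (mod 13).
    Then x = 2 + 15·11 = 167, valid modulo lcm(15, 13) = 195: x ≡ 167 (mod 195).
  Combine with x ≡ 3 (mod 19); new modulus lcm = 3705.
    Write x = 167 + 195·t and substitute into x ≡ 3 (mod 19): 195·t ≡ 3 − 167 = -164 (mod 19).
    Reduce coefficients mod 19: 5·t ≡ 7 (mod 19).
    The inverse of 5 mod 19 is 4 (since 5·4 = 20 = 1·19 + 1), so t ≡ 4·7 = 28 ≡ 9 (mod 19).
    Then x = 167 + 195·9 = 1922, valid modulo lcm(195, 19) = 3705: x ≡ 1922 (mod 3705).
Verify against each original: 1922 mod 5 = 2, 1922 mod 3 = 2, 1922 mod 13 = 11, 1922 mod 19 = 3.

x ≡ 1922 (mod 3705).


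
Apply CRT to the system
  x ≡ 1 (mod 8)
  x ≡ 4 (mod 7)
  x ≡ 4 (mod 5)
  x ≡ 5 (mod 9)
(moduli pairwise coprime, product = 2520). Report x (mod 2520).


Product of moduli M = 8 · 7 · 5 · 9 = 2520.
Merge one congruence at a time:
  Start: x ≡ 1 (mod 8).
  Combine with x ≡ 4 (mod 7); new modulus lcm = 56.
    Write x = 1 + 8·t and substitute into x ≡ 4 (mod 7): 8·t ≡ 4 − 1 = 3 (mod 7).
    Reduce coefficients mod 7: 1·t ≡ 3 (mod 7).
    So t ≡ 3 (mod 7).
    Then x = 1 + 8·3 = 25, valid modulo lcm(8, 7) = 56: x ≡ 25 (mod 56).
  Combine with x ≡ 4 (mod 5); new modulus lcm = 280.
    Write x = 25 + 56·t and substitute into x ≡ 4 (mod 5): 56·t ≡ 4 − 25 = -21 (mod 5).
    Reduce coefficients mod 5: 1·t ≡ 4 (mod 5).
    So t ≡ 4 (mod 5).
    Then x = 25 + 56·4 = 249, valid modulo lcm(56, 5) = 280: x ≡ 249 (mod 280).
  Combine with x ≡ 5 (mod 9); new modulus lcm = 2520.
    Write x = 249 + 280·t and substitute into x ≡ 5 (mod 9): 280·t ≡ 5 − 249 = -244 (mod 9).
    Reduce coefficients mod 9: 1·t ≡ 8 (mod 9).
    So t ≡ 8 (mod 9).
    Then x = 249 + 280·8 = 2489, valid modulo lcm(280, 9) = 2520: x ≡ 2489 (mod 2520).
Verify against each original: 2489 mod 8 = 1, 2489 mod 7 = 4, 2489 mod 5 = 4, 2489 mod 9 = 5.

x ≡ 2489 (mod 2520).


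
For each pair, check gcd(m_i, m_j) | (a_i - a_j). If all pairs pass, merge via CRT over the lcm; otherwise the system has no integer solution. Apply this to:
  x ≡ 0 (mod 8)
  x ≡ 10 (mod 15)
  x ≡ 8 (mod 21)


Moduli 8, 15, 21 are not pairwise coprime, so CRT works modulo lcm(m_i) when all pairwise compatibility conditions hold.
Pairwise compatibility: gcd(m_i, m_j) must divide a_i - a_j for every pair.
Merge one congruence at a time:
  Start: x ≡ 0 (mod 8).
  Combine with x ≡ 10 (mod 15): gcd(8, 15) = 1; 10 - 0 = 10, which IS divisible by 1, so compatible.
    Write x = 0 + 8·t and substitute into x ≡ 10 (mod 15): 8·t ≡ 10 − 0 = 10 (mod 15).
    The inverse of 8 mod 15 is 2 (since 8·2 = 16 = 1·15 + 1), so t ≡ 2·10 = 20 ≡ 5 (mod 15).
    Then x = 0 + 8·5 = 40, valid modulo lcm(8, 15) = 120: x ≡ 40 (mod 120).
  Combine with x ≡ 8 (mod 21): gcd(120, 21) = 3, and 8 - 40 = -32 is NOT divisible by 3.
    ⇒ system is inconsistent (no integer solution).

No solution (the system is inconsistent).


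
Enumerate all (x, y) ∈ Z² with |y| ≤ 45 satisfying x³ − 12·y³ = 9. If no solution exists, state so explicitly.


The equation is x³ - 12y³ = 9. For fixed y, x³ = 12·y³ + 9, so a solution requires the RHS to be a perfect cube.
Strategy: iterate y from -45 to 45, compute RHS = 12·y³ + 9, and check whether it is a (positive or negative) perfect cube.
Check small values of y:
  y = 0: RHS = 9 is not a perfect cube.
  y = 1: RHS = 21 is not a perfect cube.
  y = -1: RHS = -3 is not a perfect cube.
  y = 2: RHS = 105 is not a perfect cube.
  y = -2: RHS = -87 is not a perfect cube.
  y = 3: RHS = 333 is not a perfect cube.
  y = -3: RHS = -315 is not a perfect cube.
Continuing the search up to |y| = 45 finds no solutions either.
No (x, y) in the scanned range satisfies the equation.

No integer solutions with |y| ≤ 45.


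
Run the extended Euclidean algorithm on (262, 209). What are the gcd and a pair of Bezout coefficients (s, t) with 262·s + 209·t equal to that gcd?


Euclidean algorithm on (262, 209) — divide until remainder is 0:
  262 = 1 · 209 + 53
  209 = 3 · 53 + 50
  53 = 1 · 50 + 3
  50 = 16 · 3 + 2
  3 = 1 · 2 + 1
  2 = 2 · 1 + 0
gcd(262, 209) = 1.
Track Bezout coefficients alongside the remainders: start with r₀ = 262 = a·1 + b·0 (s = 1, t = 0) and r₁ = 209 = a·0 + b·1 (s = 0, t = 1); each new remainder r_{k+1} = r_{k-1} − q_k·r_k inherits s_{k+1} = s_{k-1} − q_k·s_k, t_{k+1} = t_{k-1} − q_k·t_k, so r_k = a·s_k + b·t_k at every step:
  q = 1: r = 53, s = 1 − 1·0 = 1, t = 0 − 1·1 = -1  (check: 262·1 + 209·(-1) = 53)
  q = 3: r = 50, s = 0 − 3·1 = -3, t = 1 − 3·(-1) = 4  (check: 262·(-3) + 209·4 = 50)
  q = 1: r = 3, s = 1 − 1·(-3) = 4, t = -1 − 1·4 = -5  (check: 262·4 + 209·(-5) = 3)
  q = 16: r = 2, s = -3 − 16·4 = -67, t = 4 − 16·(-5) = 84  (check: 262·(-67) + 209·84 = 2)
  q = 1: r = 1, s = 4 − 1·(-67) = 71, t = -5 − 1·84 = -89  (check: 262·71 + 209·(-89) = 1)
The row with r = 1 (the gcd) gives the Bezout coefficients s = 71, t = -89.
Result: 262 · (71) + 209 · (-89) = 1.

gcd(262, 209) = 1; s = 71, t = -89 (check: 262·71 + 209·(-89) = 1).


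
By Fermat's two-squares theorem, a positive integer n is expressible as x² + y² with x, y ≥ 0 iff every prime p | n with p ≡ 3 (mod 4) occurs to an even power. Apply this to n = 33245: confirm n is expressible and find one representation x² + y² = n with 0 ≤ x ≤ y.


Step 1: Factor n = 33245 = 5 · 61 · 109.
Step 2: Check the mod-4 condition on each prime factor: 5 ≡ 1 (mod 4), exponent 1; 61 ≡ 1 (mod 4), exponent 1; 109 ≡ 1 (mod 4), exponent 1.
All primes ≡ 3 (mod 4) appear to even exponent (or don't appear), so by the two-squares theorem n IS expressible as a sum of two squares.
Step 3: Build a representation. Here n = 5 · 61 · 109 is a product of primes ≡ 1 (mod 4). Each prime p ≡ 1 (mod 4) is itself a sum of two squares; find a² by testing p − a² for a perfect square:
  5: 5 − 1² = 4 = 2² ⇒ 5 = 1² + 2².
  61: 61 − 1² = 60, 61 − 2² = 57, 61 − 3² = 52, 61 − 4² = 45, 61 − 5² = 36 = 6² ⇒ 61 = 5² + 6².
  109: 109 − 1² = 108, 109 − 2² = 105, 109 − 3² = 100 = 10² ⇒ 109 = 3² + 10².
  Combine using the Brahmagupta–Fibonacci identity (a² + b²)(c² + d²) = (ac − bd)² + (ad + bc)² = (ac + bd)² + (ad − bc)²:
  5 · 61 = 305: from (1² + 2²)(5² + 6²), take (1·5 − 2·6, 1·6 + 2·5) = (5 − 12, 6 + 10) = (-7, 16); dropping signs (only squares matter) gives (7, 16); check 7² + 16² = 49 + 256 = 305 ✓.
  305 · 109 = 33245: from (7² + 16²)(3² + 10²), take (7·3 − 16·10, 7·10 + 16·3) = (21 − 160, 70 + 48) = (-139, 118); dropping signs (only squares matter) gives (139, 118); check 139² + 118² = 19321 + 13924 = 33245 ✓.
Step 4: Order so x ≤ y and verify: 118² + 139² = 13924 + 19321 = 33245 = n. ✓

n = 33245 = 118² + 139² (one valid representation with x ≤ y).


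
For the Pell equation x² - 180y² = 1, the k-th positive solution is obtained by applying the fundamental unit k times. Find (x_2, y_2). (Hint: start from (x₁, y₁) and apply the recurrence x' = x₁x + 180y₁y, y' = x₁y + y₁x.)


Step 1: Find the fundamental solution (x₁, y₁) of x² - 180y² = 1.
  Expand √180 as a continued fraction. a₀ = ⌊√180⌋ = 13; iterate m_{k+1} = d_k·a_k − m_k, d_{k+1} = (180 − m_{k+1}²)/d_k, a_{k+1} = ⌊(a₀ + m_{k+1})/d_{k+1}⌋ (starting m₀ = 0, d₀ = 1), with convergents p_k = a_k·p_{k-1} + p_{k-2}, q_k = a_k·q_{k-1} + q_{k-2} (p₋₁ = 1, q₋₁ = 0):
  k = 0: a₀ = 13; p₀/q₀ = 13/1; p₀² − 180·q₀² = 169 − 180 = -11.
  k = 1: m = 13, d = 11, a = ⌊(13 + 13)/11⌋ = 2; p/q = (2·13 + 1)/(2·1 + 0) = 27/2; p² − 180·q² = 729 − 720 = 9.
  k = 2: m = 9, d = 9, a = ⌊(13 + 9)/9⌋ = 2; p/q = (2·27 + 13)/(2·2 + 1) = 67/5; p² − 180·q² = 4489 − 4500 = -11.
  k = 3: m = 9, d = 11, a = ⌊(13 + 9)/11⌋ = 2; p/q = (2·67 + 27)/(2·5 + 2) = 161/12; p² − 180·q² = 25921 − 25920 = 1.
  The first convergent with p² − 180·q² = 1 gives the fundamental solution (x₁, y₁) = (161, 12).
Step 2: Apply the recurrence (x_{n+1}, y_{n+1}) = (x₁x_n + 180y₁y_n, x₁y_n + y₁x_n) repeatedly.
  From (x_1, y_1) = (161, 12): x_2 = 161·161 + 180·12·12 = 51841; y_2 = 161·12 + 12·161 = 3864.
Step 3: Verify x_2² - 180·y_2² = 2687489281 - 2687489280 = 1 (should be 1). ✓

(x_1, y_1) = (161, 12); (x_2, y_2) = (51841, 3864).


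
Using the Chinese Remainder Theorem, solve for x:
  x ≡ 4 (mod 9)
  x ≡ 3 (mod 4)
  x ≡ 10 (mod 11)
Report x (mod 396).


Moduli 9, 4, 11 are pairwise coprime; by CRT there is a unique solution modulo M = 9 · 4 · 11 = 396.
Solve pairwise, accumulating the modulus:
  Start with x ≡ 4 (mod 9).
  Combine with x ≡ 3 (mod 4): since gcd(9, 4) = 1, we get a unique residue mod 36.
    Write x = 4 + 9·t and substitute into x ≡ 3 (mod 4): 9·t ≡ 3 − 4 = -1 (mod 4).
    Reduce coefficients mod 4: 1·t ≡ 3 (mod 4).
    So t ≡ 3 (mod 4).
    Then x = 4 + 9·3 = 31, valid modulo lcm(9, 4) = 36: x ≡ 31 (mod 36).
  Combine with x ≡ 10 (mod 11): since gcd(36, 11) = 1, we get a unique residue mod 396.
    Write x = 31 + 36·t and substitute into x ≡ 10 (mod 11): 36·t ≡ 10 − 31 = -21 (mod 11).
    Reduce coefficients mod 11: 3·t ≡ 1 (mod 11).
    The inverse of 3 mod 11 is 4 (since 3·4 = 12 = 1·11 + 1), so t ≡ 4·1 = 4 ≡ 4 (mod 11).
    Then x = 31 + 36·4 = 175, valid modulo lcm(36, 11) = 396: x ≡ 175 (mod 396).
Verify: 175 mod 9 = 4 ✓, 175 mod 4 = 3 ✓, 175 mod 11 = 10 ✓.

x ≡ 175 (mod 396).


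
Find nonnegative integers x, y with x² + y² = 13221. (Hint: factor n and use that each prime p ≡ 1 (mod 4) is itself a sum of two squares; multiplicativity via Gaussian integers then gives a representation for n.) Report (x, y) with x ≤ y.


Step 1: Factor n = 13221 = 3^2 · 13 · 113.
Step 2: Check the mod-4 condition on each prime factor: 3 ≡ 3 (mod 4), exponent 2 (must be even); 13 ≡ 1 (mod 4), exponent 1; 113 ≡ 1 (mod 4), exponent 1.
All primes ≡ 3 (mod 4) appear to even exponent (or don't appear), so by the two-squares theorem n IS expressible as a sum of two squares.
Step 3: Build a representation. Group n = k² · m with k = 3 and m = 13 · 113 = 1469 (a product of primes ≡ 1 (mod 4)); a representation of m scales to one of n via (k·x)² + (k·y)² = k²(x² + y²). Each prime p ≡ 1 (mod 4) is itself a sum of two squares; find a² by testing p − a² for a perfect square:
  13: 13 − 1² = 12, 13 − 2² = 9 = 3² ⇒ 13 = 2² + 3².
  113: 113 − 1² = 112, 113 − 2² = 109, 113 − 3² = 104, 113 − 4² = 97, 113 − 5² = 88, 113 − 6² = 77, 113 − 7² = 64 = 8² ⇒ 113 = 7² + 8².
  Combine using the Brahmagupta–Fibonacci identity (a² + b²)(c² + d²) = (ac − bd)² + (ad + bc)² = (ac + bd)² + (ad − bc)²:
  13 · 113 = 1469: from (2² + 3²)(7² + 8²), take (2·7 − 3·8, 2·8 + 3·7) = (14 − 24, 16 + 21) = (-10, 37); dropping signs (only squares matter) gives (10, 37); check 10² + 37² = 100 + 1369 = 1469 ✓.
  Scale by k = 3: (3·10, 3·37) = (30, 111).
Step 4: Order so x ≤ y and verify: 30² + 111² = 900 + 12321 = 13221 = n. ✓

n = 13221 = 30² + 111² (one valid representation with x ≤ y).


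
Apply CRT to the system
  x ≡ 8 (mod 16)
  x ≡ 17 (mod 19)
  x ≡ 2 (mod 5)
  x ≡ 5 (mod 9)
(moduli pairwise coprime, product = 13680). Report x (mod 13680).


Product of moduli M = 16 · 19 · 5 · 9 = 13680.
Merge one congruence at a time:
  Start: x ≡ 8 (mod 16).
  Combine with x ≡ 17 (mod 19); new modulus lcm = 304.
    Write x = 8 + 16·t and substitute into x ≡ 17 (mod 19): 16·t ≡ 17 − 8 = 9 (mod 19).
    The inverse of 16 mod 19 is 6 (since 16·6 = 96 = 5·19 + 1), so t ≡ 6·9 = 54 ≡ 16 (mod 19).
    Then x = 8 + 16·16 = 264, valid modulo lcm(16, 19) = 304: x ≡ 264 (mod 304).
  Combine with x ≡ 2 (mod 5); new modulus lcm = 1520.
    Write x = 264 + 304·t and substitute into x ≡ 2 (mod 5): 304·t ≡ 2 − 264 = -262 (mod 5).
    Reduce coefficients mod 5: 4·t ≡ 3 (mod 5).
    The inverse of 4 mod 5 is 4 (since 4·4 = 16 = 3·5 + 1), so t ≡ 4·3 = 12 ≡ 2 (mod 5).
    Then x = 264 + 304·2 = 872, valid modulo lcm(304, 5) = 1520: x ≡ 872 (mod 1520).
  Combine with x ≡ 5 (mod 9); new modulus lcm = 13680.
    Write x = 872 + 1520·t and substitute into x ≡ 5 (mod 9): 1520·t ≡ 5 − 872 = -867 (mod 9).
    Reduce coefficients mod 9: 8·t ≡ 6 (mod 9).
    The inverse of 8 mod 9 is 8 (since 8·8 = 64 = 7·9 + 1), so t ≡ 8·6 = 48 ≡ 3 (mod 9).
    Then x = 872 + 1520·3 = 5432, valid modulo lcm(1520, 9) = 13680: x ≡ 5432 (mod 13680).
Verify against each original: 5432 mod 16 = 8, 5432 mod 19 = 17, 5432 mod 5 = 2, 5432 mod 9 = 5.

x ≡ 5432 (mod 13680).


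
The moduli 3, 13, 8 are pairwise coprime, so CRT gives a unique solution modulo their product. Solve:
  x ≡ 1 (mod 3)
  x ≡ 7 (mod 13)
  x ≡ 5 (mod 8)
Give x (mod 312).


Moduli 3, 13, 8 are pairwise coprime; by CRT there is a unique solution modulo M = 3 · 13 · 8 = 312.
Solve pairwise, accumulating the modulus:
  Start with x ≡ 1 (mod 3).
  Combine with x ≡ 7 (mod 13): since gcd(3, 13) = 1, we get a unique residue mod 39.
    Write x = 1 + 3·t and substitute into x ≡ 7 (mod 13): 3·t ≡ 7 − 1 = 6 (mod 13).
    The inverse of 3 mod 13 is 9 (since 3·9 = 27 = 2·13 + 1), so t ≡ 9·6 = 54 ≡ 2 (mod 13).
    Then x = 1 + 3·2 = 7, valid modulo lcm(3, 13) = 39: x ≡ 7 (mod 39).
  Combine with x ≡ 5 (mod 8): since gcd(39, 8) = 1, we get a unique residue mod 312.
    Write x = 7 + 39·t and substitute into x ≡ 5 (mod 8): 39·t ≡ 5 − 7 = -2 (mod 8).
    Reduce coefficients mod 8: 7·t ≡ 6 (mod 8).
    The inverse of 7 mod 8 is 7 (since 7·7 = 49 = 6·8 + 1), so t ≡ 7·6 = 42 ≡ 2 (mod 8).
    Then x = 7 + 39·2 = 85, valid modulo lcm(39, 8) = 312: x ≡ 85 (mod 312).
Verify: 85 mod 3 = 1 ✓, 85 mod 13 = 7 ✓, 85 mod 8 = 5 ✓.

x ≡ 85 (mod 312).


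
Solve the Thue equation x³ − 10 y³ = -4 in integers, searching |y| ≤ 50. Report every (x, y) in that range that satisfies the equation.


The equation is x³ - 10y³ = -4. For fixed y, x³ = 10·y³ − 4, so a solution requires the RHS to be a perfect cube.
Strategy: iterate y from -50 to 50, compute RHS = 10·y³ − 4, and check whether it is a (positive or negative) perfect cube.
Check small values of y:
  y = 0: RHS = -4 is not a perfect cube.
  y = 1: RHS = 6 is not a perfect cube.
  y = -1: RHS = -14 is not a perfect cube.
  y = 2: RHS = 76 is not a perfect cube.
  y = -2: RHS = -84 is not a perfect cube.
  y = 3: RHS = 266 is not a perfect cube.
  y = -3: RHS = -274 is not a perfect cube.
Continuing the search up to |y| = 50 finds no solutions either.
No (x, y) in the scanned range satisfies the equation.

No integer solutions with |y| ≤ 50.


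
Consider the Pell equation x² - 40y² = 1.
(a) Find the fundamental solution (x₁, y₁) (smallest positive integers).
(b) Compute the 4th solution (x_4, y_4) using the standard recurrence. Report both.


Step 1: Find the fundamental solution (x₁, y₁) of x² - 40y² = 1.
  Expand √40 as a continued fraction. a₀ = ⌊√40⌋ = 6; iterate m_{k+1} = d_k·a_k − m_k, d_{k+1} = (40 − m_{k+1}²)/d_k, a_{k+1} = ⌊(a₀ + m_{k+1})/d_{k+1}⌋ (starting m₀ = 0, d₀ = 1), with convergents p_k = a_k·p_{k-1} + p_{k-2}, q_k = a_k·q_{k-1} + q_{k-2} (p₋₁ = 1, q₋₁ = 0):
  k = 0: a₀ = 6; p₀/q₀ = 6/1; p₀² − 40·q₀² = 36 − 40 = -4.
  k = 1: m = 6, d = 4, a = ⌊(6 + 6)/4⌋ = 3; p/q = (3·6 + 1)/(3·1 + 0) = 19/3; p² − 40·q² = 361 − 360 = 1.
  The first convergent with p² − 40·q² = 1 gives the fundamental solution (x₁, y₁) = (19, 3).
Step 2: Apply the recurrence (x_{n+1}, y_{n+1}) = (x₁x_n + 40y₁y_n, x₁y_n + y₁x_n) repeatedly.
  From (x_1, y_1) = (19, 3): x_2 = 19·19 + 40·3·3 = 721; y_2 = 19·3 + 3·19 = 114.
  From (x_2, y_2) = (721, 114): x_3 = 19·721 + 40·3·114 = 27379; y_3 = 19·114 + 3·721 = 4329.
  From (x_3, y_3) = (27379, 4329): x_4 = 19·27379 + 40·3·4329 = 1039681; y_4 = 19·4329 + 3·27379 = 164388.
Step 3: Verify x_4² - 40·y_4² = 1080936581761 - 1080936581760 = 1 (should be 1). ✓

(x_1, y_1) = (19, 3); (x_4, y_4) = (1039681, 164388).


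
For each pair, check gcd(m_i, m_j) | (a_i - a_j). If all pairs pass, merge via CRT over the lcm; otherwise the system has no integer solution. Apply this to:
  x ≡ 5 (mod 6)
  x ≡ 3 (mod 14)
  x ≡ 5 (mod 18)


Moduli 6, 14, 18 are not pairwise coprime, so CRT works modulo lcm(m_i) when all pairwise compatibility conditions hold.
Pairwise compatibility: gcd(m_i, m_j) must divide a_i - a_j for every pair.
Merge one congruence at a time:
  Start: x ≡ 5 (mod 6).
  Combine with x ≡ 3 (mod 14): gcd(6, 14) = 2; 3 - 5 = -2, which IS divisible by 2, so compatible.
    Write x = 5 + 6·t and substitute into x ≡ 3 (mod 14): 6·t ≡ 3 − 5 = -2 (mod 14).
    Divide the congruence (and modulus) by g = 2: 3·t ≡ -1 (mod 7).
    Reduce coefficients mod 7: 3·t ≡ 6 (mod 7).
    The inverse of 3 mod 7 is 5 (since 3·5 = 15 = 2·7 + 1), so t ≡ 5·6 = 30 ≡ 2 (mod 7).
    Then x = 5 + 6·2 = 17, valid modulo lcm(6, 14) = 42: x ≡ 17 (mod 42).
  Combine with x ≡ 5 (mod 18): gcd(42, 18) = 6; 5 - 17 = -12, which IS divisible by 6, so compatible.
    Write x = 17 + 42·t and substitute into x ≡ 5 (mod 18): 42·t ≡ 5 − 17 = -12 (mod 18).
    Divide the congruence (and modulus) by g = 6: 7·t ≡ -2 (mod 3).
    Reduce coefficients mod 3: 1·t ≡ 1 (mod 3).
    So t ≡ 1 (mod 3).
    Then x = 17 + 42·1 = 59, valid modulo lcm(42, 18) = 126: x ≡ 59 (mod 126).
Verify: 59 mod 6 = 5, 59 mod 14 = 3, 59 mod 18 = 5.

x ≡ 59 (mod 126).


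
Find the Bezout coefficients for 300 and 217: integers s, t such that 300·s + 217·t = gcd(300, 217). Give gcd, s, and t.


Euclidean algorithm on (300, 217) — divide until remainder is 0:
  300 = 1 · 217 + 83
  217 = 2 · 83 + 51
  83 = 1 · 51 + 32
  51 = 1 · 32 + 19
  32 = 1 · 19 + 13
  19 = 1 · 13 + 6
  13 = 2 · 6 + 1
  6 = 6 · 1 + 0
gcd(300, 217) = 1.
Track Bezout coefficients alongside the remainders: start with r₀ = 300 = a·1 + b·0 (s = 1, t = 0) and r₁ = 217 = a·0 + b·1 (s = 0, t = 1); each new remainder r_{k+1} = r_{k-1} − q_k·r_k inherits s_{k+1} = s_{k-1} − q_k·s_k, t_{k+1} = t_{k-1} − q_k·t_k, so r_k = a·s_k + b·t_k at every step:
  q = 1: r = 83, s = 1 − 1·0 = 1, t = 0 − 1·1 = -1  (check: 300·1 + 217·(-1) = 83)
  q = 2: r = 51, s = 0 − 2·1 = -2, t = 1 − 2·(-1) = 3  (check: 300·(-2) + 217·3 = 51)
  q = 1: r = 32, s = 1 − 1·(-2) = 3, t = -1 − 1·3 = -4  (check: 300·3 + 217·(-4) = 32)
  q = 1: r = 19, s = -2 − 1·3 = -5, t = 3 − 1·(-4) = 7  (check: 300·(-5) + 217·7 = 19)
  q = 1: r = 13, s = 3 − 1·(-5) = 8, t = -4 − 1·7 = -11  (check: 300·8 + 217·(-11) = 13)
  q = 1: r = 6, s = -5 − 1·8 = -13, t = 7 − 1·(-11) = 18  (check: 300·(-13) + 217·18 = 6)
  q = 2: r = 1, s = 8 − 2·(-13) = 34, t = -11 − 2·18 = -47  (check: 300·34 + 217·(-47) = 1)
The row with r = 1 (the gcd) gives the Bezout coefficients s = 34, t = -47.
Result: 300 · (34) + 217 · (-47) = 1.

gcd(300, 217) = 1; s = 34, t = -47 (check: 300·34 + 217·(-47) = 1).


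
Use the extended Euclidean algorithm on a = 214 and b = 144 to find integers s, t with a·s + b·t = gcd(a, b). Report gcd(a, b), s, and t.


Euclidean algorithm on (214, 144) — divide until remainder is 0:
  214 = 1 · 144 + 70
  144 = 2 · 70 + 4
  70 = 17 · 4 + 2
  4 = 2 · 2 + 0
gcd(214, 144) = 2.
Track Bezout coefficients alongside the remainders: start with r₀ = 214 = a·1 + b·0 (s = 1, t = 0) and r₁ = 144 = a·0 + b·1 (s = 0, t = 1); each new remainder r_{k+1} = r_{k-1} − q_k·r_k inherits s_{k+1} = s_{k-1} − q_k·s_k, t_{k+1} = t_{k-1} − q_k·t_k, so r_k = a·s_k + b·t_k at every step:
  q = 1: r = 70, s = 1 − 1·0 = 1, t = 0 − 1·1 = -1  (check: 214·1 + 144·(-1) = 70)
  q = 2: r = 4, s = 0 − 2·1 = -2, t = 1 − 2·(-1) = 3  (check: 214·(-2) + 144·3 = 4)
  q = 17: r = 2, s = 1 − 17·(-2) = 35, t = -1 − 17·3 = -52  (check: 214·35 + 144·(-52) = 2)
The row with r = 2 (the gcd) gives the Bezout coefficients s = 35, t = -52.
Result: 214 · (35) + 144 · (-52) = 2.

gcd(214, 144) = 2; s = 35, t = -52 (check: 214·35 + 144·(-52) = 2).


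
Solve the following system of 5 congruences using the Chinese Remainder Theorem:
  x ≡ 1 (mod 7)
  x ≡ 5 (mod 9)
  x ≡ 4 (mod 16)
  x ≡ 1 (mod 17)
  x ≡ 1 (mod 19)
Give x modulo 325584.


Product of moduli M = 7 · 9 · 16 · 17 · 19 = 325584.
Merge one congruence at a time:
  Start: x ≡ 1 (mod 7).
  Combine with x ≡ 5 (mod 9); new modulus lcm = 63.
    Write x = 1 + 7·t and substitute into x ≡ 5 (mod 9): 7·t ≡ 5 − 1 = 4 (mod 9).
    The inverse of 7 mod 9 is 4 (since 7·4 = 28 = 3·9 + 1), so t ≡ 4·4 = 16 ≡ 7 (mod 9).
    Then x = 1 + 7·7 = 50, valid modulo lcm(7, 9) = 63: x ≡ 50 (mod 63).
  Combine with x ≡ 4 (mod 16); new modulus lcm = 1008.
    Write x = 50 + 63·t and substitute into x ≡ 4 (mod 16): 63·t ≡ 4 − 50 = -46 (mod 16).
    Reduce coefficients mod 16: 15·t ≡ 2 (mod 16).
    The inverse of 15 mod 16 is 15 (since 15·15 = 225 = 14·16 + 1), so t ≡ 15·2 = 30 ≡ 14 (mod 16).
    Then x = 50 + 63·14 = 932, valid modulo lcm(63, 16) = 1008: x ≡ 932 (mod 1008).
  Combine with x ≡ 1 (mod 17); new modulus lcm = 17136.
    Write x = 932 + 1008·t and substitute into x ≡ 1 (mod 17): 1008·t ≡ 1 − 932 = -931 (mod 17).
    Reduce coefficients mod 17: 5·t ≡ 4 (mod 17).
    The inverse of 5 mod 17 is 7 (since 5·7 = 35 = 2·17 + 1), so t ≡ 7·4 = 28 ≡ 11 (mod 17).
    Then x = 932 + 1008·11 = 12020, valid modulo lcm(1008, 17) = 17136: x ≡ 12020 (mod 17136).
  Combine with x ≡ 1 (mod 19); new modulus lcm = 325584.
    Write x = 12020 + 17136·t and substitute into x ≡ 1 (mod 19): 17136·t ≡ 1 − 12020 = -12019 (mod 19).
    Reduce coefficients mod 19: 17·t ≡ 8 (mod 19).
    The inverse of 17 mod 19 is 9 (since 17·9 = 153 = 8·19 + 1), so t ≡ 9·8 = 72 ≡ 15 (mod 19).
    Then x = 12020 + 17136·15 = 269060, valid modulo lcm(17136, 19) = 325584: x ≡ 269060 (mod 325584).
Verify against each original: 269060 mod 7 = 1, 269060 mod 9 = 5, 269060 mod 16 = 4, 269060 mod 17 = 1, 269060 mod 19 = 1.

x ≡ 269060 (mod 325584).


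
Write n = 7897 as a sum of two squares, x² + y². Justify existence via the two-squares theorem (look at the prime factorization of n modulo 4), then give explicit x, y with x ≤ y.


Step 1: Factor n = 7897 = 53 · 149.
Step 2: Check the mod-4 condition on each prime factor: 53 ≡ 1 (mod 4), exponent 1; 149 ≡ 1 (mod 4), exponent 1.
All primes ≡ 3 (mod 4) appear to even exponent (or don't appear), so by the two-squares theorem n IS expressible as a sum of two squares.
Step 3: Build a representation. Here n = 53 · 149 is a product of primes ≡ 1 (mod 4). Each prime p ≡ 1 (mod 4) is itself a sum of two squares; find a² by testing p − a² for a perfect square:
  53: 53 − 1² = 52, 53 − 2² = 49 = 7² ⇒ 53 = 2² + 7².
  149: 149 − 1² = 148, 149 − 2² = 145, 149 − 3² = 140, 149 − 4² = 133, 149 − 5² = 124, 149 − 6² = 113, 149 − 7² = 100 = 10² ⇒ 149 = 7² + 10².
  Combine using the Brahmagupta–Fibonacci identity (a² + b²)(c² + d²) = (ac − bd)² + (ad + bc)² = (ac + bd)² + (ad − bc)²:
  53 · 149 = 7897: from (2² + 7²)(7² + 10²), take (2·7 − 7·10, 2·10 + 7·7) = (14 − 70, 20 + 49) = (-56, 69); dropping signs (only squares matter) gives (56, 69); check 56² + 69² = 3136 + 4761 = 7897 ✓.
Step 4: Order so x ≤ y and verify: 56² + 69² = 3136 + 4761 = 7897 = n. ✓

n = 7897 = 56² + 69² (one valid representation with x ≤ y).


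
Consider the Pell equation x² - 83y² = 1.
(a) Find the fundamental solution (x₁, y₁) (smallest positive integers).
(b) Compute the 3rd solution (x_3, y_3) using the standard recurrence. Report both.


Step 1: Find the fundamental solution (x₁, y₁) of x² - 83y² = 1.
  Expand √83 as a continued fraction. a₀ = ⌊√83⌋ = 9; iterate m_{k+1} = d_k·a_k − m_k, d_{k+1} = (83 − m_{k+1}²)/d_k, a_{k+1} = ⌊(a₀ + m_{k+1})/d_{k+1}⌋ (starting m₀ = 0, d₀ = 1), with convergents p_k = a_k·p_{k-1} + p_{k-2}, q_k = a_k·q_{k-1} + q_{k-2} (p₋₁ = 1, q₋₁ = 0):
  k = 0: a₀ = 9; p₀/q₀ = 9/1; p₀² − 83·q₀² = 81 − 83 = -2.
  k = 1: m = 9, d = 2, a = ⌊(9 + 9)/2⌋ = 9; p/q = (9·9 + 1)/(9·1 + 0) = 82/9; p² − 83·q² = 6724 − 6723 = 1.
  The first convergent with p² − 83·q² = 1 gives the fundamental solution (x₁, y₁) = (82, 9).
Step 2: Apply the recurrence (x_{n+1}, y_{n+1}) = (x₁x_n + 83y₁y_n, x₁y_n + y₁x_n) repeatedly.
  From (x_1, y_1) = (82, 9): x_2 = 82·82 + 83·9·9 = 13447; y_2 = 82·9 + 9·82 = 1476.
  From (x_2, y_2) = (13447, 1476): x_3 = 82·13447 + 83·9·1476 = 2205226; y_3 = 82·1476 + 9·13447 = 242055.
Step 3: Verify x_3² - 83·y_3² = 4863021711076 - 4863021711075 = 1 (should be 1). ✓

(x_1, y_1) = (82, 9); (x_3, y_3) = (2205226, 242055).


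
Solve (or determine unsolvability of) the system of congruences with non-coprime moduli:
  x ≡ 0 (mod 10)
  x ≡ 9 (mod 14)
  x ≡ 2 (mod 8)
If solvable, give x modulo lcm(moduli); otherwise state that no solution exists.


Moduli 10, 14, 8 are not pairwise coprime, so CRT works modulo lcm(m_i) when all pairwise compatibility conditions hold.
Pairwise compatibility: gcd(m_i, m_j) must divide a_i - a_j for every pair.
Merge one congruence at a time:
  Start: x ≡ 0 (mod 10).
  Combine with x ≡ 9 (mod 14): gcd(10, 14) = 2, and 9 - 0 = 9 is NOT divisible by 2.
    ⇒ system is inconsistent (no integer solution).

No solution (the system is inconsistent).


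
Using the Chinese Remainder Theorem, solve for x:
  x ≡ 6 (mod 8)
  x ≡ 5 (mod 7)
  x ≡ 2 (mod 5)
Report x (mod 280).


Moduli 8, 7, 5 are pairwise coprime; by CRT there is a unique solution modulo M = 8 · 7 · 5 = 280.
Solve pairwise, accumulating the modulus:
  Start with x ≡ 6 (mod 8).
  Combine with x ≡ 5 (mod 7): since gcd(8, 7) = 1, we get a unique residue mod 56.
    Write x = 6 + 8·t and substitute into x ≡ 5 (mod 7): 8·t ≡ 5 − 6 = -1 (mod 7).
    Reduce coefficients mod 7: 1·t ≡ 6 (mod 7).
    So t ≡ 6 (mod 7).
    Then x = 6 + 8·6 = 54, valid modulo lcm(8, 7) = 56: x ≡ 54 (mod 56).
  Combine with x ≡ 2 (mod 5): since gcd(56, 5) = 1, we get a unique residue mod 280.
    Write x = 54 + 56·t and substitute into x ≡ 2 (mod 5): 56·t ≡ 2 − 54 = -52 (mod 5).
    Reduce coefficients mod 5: 1·t ≡ 3 (mod 5).
    So t ≡ 3 (mod 5).
    Then x = 54 + 56·3 = 222, valid modulo lcm(56, 5) = 280: x ≡ 222 (mod 280).
Verify: 222 mod 8 = 6 ✓, 222 mod 7 = 5 ✓, 222 mod 5 = 2 ✓.

x ≡ 222 (mod 280).
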